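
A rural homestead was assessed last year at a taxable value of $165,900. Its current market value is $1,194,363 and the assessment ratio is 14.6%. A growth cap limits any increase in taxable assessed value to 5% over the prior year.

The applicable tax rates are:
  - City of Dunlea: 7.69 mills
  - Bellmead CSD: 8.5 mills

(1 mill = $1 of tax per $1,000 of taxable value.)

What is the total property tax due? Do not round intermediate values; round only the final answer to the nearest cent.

$2,820.22

Uncapped assessed value = $1,194,363 × 0.146 = $174,376.998
Cap limit = $165,900 × 1.05 = $174,195
Taxable assessed value = min($174,376.998, $174,195) = $174,195 (cap binds)
City of Dunlea: $174,195 × 0.00769 = $1,339.55955
Bellmead CSD: $174,195 × 0.0085 = $1,480.6575
Total = $2,820.21705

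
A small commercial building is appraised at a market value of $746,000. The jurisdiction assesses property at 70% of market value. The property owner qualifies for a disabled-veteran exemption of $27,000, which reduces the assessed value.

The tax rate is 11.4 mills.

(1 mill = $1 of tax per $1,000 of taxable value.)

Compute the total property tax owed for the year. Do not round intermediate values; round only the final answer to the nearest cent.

$5,645.28

Assessed value = $746,000 × 0.7 = $522,200
Taxable value = $522,200 − $27,000 = $495,200
Tax = $495,200 × 0.0114 = $5,645.28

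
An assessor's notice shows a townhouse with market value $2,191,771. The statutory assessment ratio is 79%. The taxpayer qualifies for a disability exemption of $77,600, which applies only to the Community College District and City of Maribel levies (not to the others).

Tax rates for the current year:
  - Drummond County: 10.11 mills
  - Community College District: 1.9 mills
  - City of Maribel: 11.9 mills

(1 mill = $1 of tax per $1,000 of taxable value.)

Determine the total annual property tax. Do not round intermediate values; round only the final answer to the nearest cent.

$40,329.26

Assessed value = $2,191,771 × 0.79 = $1,731,499.09
Drummond County: $1,731,499.09 × 0.01011 = $17,505.4557999
Community College District: ($1,731,499.09 − $77,600) × 0.0019 = $1,653,899.09 × 0.0019 = $3,142.408271
City of Maribel: ($1,731,499.09 − $77,600) × 0.0119 = $1,653,899.09 × 0.0119 = $19,681.399171
Total = $40,329.2632419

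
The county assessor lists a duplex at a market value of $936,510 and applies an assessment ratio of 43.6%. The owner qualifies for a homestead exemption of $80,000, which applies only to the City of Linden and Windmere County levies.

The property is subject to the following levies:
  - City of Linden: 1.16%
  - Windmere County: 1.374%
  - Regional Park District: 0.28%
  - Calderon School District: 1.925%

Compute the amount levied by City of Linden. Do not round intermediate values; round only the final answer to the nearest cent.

Assessed value = $936,510 × 0.436 = $408,318.36
City of Linden taxable value = $408,318.36 − $80,000 = $328,318.36
City of Linden levy = $328,318.36 × 0.0116 = $3,808.492976

$3,808.49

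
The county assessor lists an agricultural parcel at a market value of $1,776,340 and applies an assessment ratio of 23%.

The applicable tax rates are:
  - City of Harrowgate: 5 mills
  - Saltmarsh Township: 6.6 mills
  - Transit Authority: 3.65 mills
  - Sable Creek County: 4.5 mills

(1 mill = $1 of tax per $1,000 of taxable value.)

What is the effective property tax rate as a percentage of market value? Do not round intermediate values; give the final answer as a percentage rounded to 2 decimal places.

Assessed value = $1,776,340 × 0.23 = $408,558.2
City of Harrowgate: $408,558.2 × 0.005 = $2,042.791
Saltmarsh Township: $408,558.2 × 0.0066 = $2,696.48412
Transit Authority: $408,558.2 × 0.00365 = $1,491.23743
Sable Creek County: $408,558.2 × 0.0045 = $1,838.5119
Total tax = $8,069.02445
Effective rate = $8,069.02445 ÷ $1,776,340 = 0.45% of market value

0.45%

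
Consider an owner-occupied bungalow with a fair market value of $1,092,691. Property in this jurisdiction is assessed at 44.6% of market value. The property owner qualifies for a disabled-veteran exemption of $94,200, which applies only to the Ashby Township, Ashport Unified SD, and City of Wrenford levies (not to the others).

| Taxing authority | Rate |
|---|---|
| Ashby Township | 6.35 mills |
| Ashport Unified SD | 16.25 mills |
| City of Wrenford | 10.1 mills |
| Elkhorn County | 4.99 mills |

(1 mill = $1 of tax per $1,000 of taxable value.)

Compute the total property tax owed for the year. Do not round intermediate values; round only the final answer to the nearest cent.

Assessed value = $1,092,691 × 0.446 = $487,340.186
Ashby Township: ($487,340.186 − $94,200) × 0.00635 = $393,140.186 × 0.00635 = $2,496.4401811
Ashport Unified SD: ($487,340.186 − $94,200) × 0.01625 = $393,140.186 × 0.01625 = $6,388.5280225
City of Wrenford: ($487,340.186 − $94,200) × 0.0101 = $393,140.186 × 0.0101 = $3,970.7158786
Elkhorn County: $487,340.186 × 0.00499 = $2,431.82752814
Total = $15,287.51161034

$15,287.51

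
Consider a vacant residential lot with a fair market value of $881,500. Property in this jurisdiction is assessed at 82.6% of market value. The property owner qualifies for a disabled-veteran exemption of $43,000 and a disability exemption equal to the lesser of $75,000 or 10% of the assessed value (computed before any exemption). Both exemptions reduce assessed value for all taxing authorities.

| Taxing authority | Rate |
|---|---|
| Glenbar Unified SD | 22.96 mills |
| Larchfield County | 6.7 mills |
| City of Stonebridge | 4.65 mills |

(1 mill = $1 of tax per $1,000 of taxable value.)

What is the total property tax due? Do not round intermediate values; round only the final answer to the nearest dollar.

Assessed value = $881,500 × 0.826 = $728,119
Disability exemption = min($75,000, 10% × $728,119) = min($75,000, $72,811.9) = $72,811.9 (percentage binds)
Taxable value = $728,119 − $43,000 − $72,811.9 = $612,307.1
Glenbar Unified SD: $612,307.1 × 0.02296 = $14,058.571016
Larchfield County: $612,307.1 × 0.0067 = $4,102.45757
City of Stonebridge: $612,307.1 × 0.00465 = $2,847.228015
Total = $21,008.256601

$21,008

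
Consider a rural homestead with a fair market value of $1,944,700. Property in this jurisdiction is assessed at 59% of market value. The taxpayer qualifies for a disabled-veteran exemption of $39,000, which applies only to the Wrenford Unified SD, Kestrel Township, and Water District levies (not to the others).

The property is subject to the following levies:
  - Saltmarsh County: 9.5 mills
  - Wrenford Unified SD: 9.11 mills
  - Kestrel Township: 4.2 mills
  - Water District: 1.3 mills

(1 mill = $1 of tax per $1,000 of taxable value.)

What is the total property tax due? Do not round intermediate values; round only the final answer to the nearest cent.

$27,093.37

Assessed value = $1,944,700 × 0.59 = $1,147,373
Saltmarsh County: $1,147,373 × 0.0095 = $10,900.0435
Wrenford Unified SD: ($1,147,373 − $39,000) × 0.00911 = $1,108,373 × 0.00911 = $10,097.27803
Kestrel Township: ($1,147,373 − $39,000) × 0.0042 = $1,108,373 × 0.0042 = $4,655.1666
Water District: ($1,147,373 − $39,000) × 0.0013 = $1,108,373 × 0.0013 = $1,440.8849
Total = $27,093.37303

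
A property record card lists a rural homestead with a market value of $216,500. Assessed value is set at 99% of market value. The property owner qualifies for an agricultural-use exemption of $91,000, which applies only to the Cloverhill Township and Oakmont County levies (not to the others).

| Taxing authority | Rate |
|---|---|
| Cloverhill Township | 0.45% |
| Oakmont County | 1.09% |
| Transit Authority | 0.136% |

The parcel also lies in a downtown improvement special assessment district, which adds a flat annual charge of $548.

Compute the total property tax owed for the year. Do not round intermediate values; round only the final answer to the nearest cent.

Assessed value = $216,500 × 0.99 = $214,335
Cloverhill Township: ($214,335 − $91,000) × 0.0045 = $123,335 × 0.0045 = $555.0075
Oakmont County: ($214,335 − $91,000) × 0.0109 = $123,335 × 0.0109 = $1,344.3515
Transit Authority: $214,335 × 0.00136 = $291.4956
Levies subtotal = $2,190.8546
Total = $2,190.8546 + $548 = $2,738.8546

$2,738.85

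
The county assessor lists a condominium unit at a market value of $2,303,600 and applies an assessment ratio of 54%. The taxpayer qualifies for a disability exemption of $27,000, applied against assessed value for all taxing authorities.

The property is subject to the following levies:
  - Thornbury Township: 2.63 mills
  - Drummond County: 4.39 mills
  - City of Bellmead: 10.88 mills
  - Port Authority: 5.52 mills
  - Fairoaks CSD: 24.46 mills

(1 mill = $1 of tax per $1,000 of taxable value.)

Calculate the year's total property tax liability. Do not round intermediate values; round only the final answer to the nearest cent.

$58,267.28

Assessed value = $2,303,600 × 0.54 = $1,243,944
Taxable value = $1,243,944 − $27,000 = $1,216,944
Thornbury Township: $1,216,944 × 0.00263 = $3,200.56272
Drummond County: $1,216,944 × 0.00439 = $5,342.38416
City of Bellmead: $1,216,944 × 0.01088 = $13,240.35072
Port Authority: $1,216,944 × 0.00552 = $6,717.53088
Fairoaks CSD: $1,216,944 × 0.02446 = $29,766.45024
Total = $3,200.56272 + $5,342.38416 + $13,240.35072 + $6,717.53088 + $29,766.45024 = $58,267.27872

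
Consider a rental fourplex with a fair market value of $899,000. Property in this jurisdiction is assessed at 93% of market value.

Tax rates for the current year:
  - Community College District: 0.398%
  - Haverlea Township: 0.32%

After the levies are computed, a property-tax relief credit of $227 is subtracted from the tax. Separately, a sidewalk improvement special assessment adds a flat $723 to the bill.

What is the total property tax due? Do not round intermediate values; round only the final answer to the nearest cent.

Assessed value = $899,000 × 0.93 = $836,070
Community College District: $836,070 × 0.00398 = $3,327.5586
Haverlea Township: $836,070 × 0.0032 = $2,675.424
Levies subtotal = $6,002.9826
After credit = $6,002.9826 − $227 = $5,775.9826
Total = $5,775.9826 + $723 = $6,498.9826

$6,498.98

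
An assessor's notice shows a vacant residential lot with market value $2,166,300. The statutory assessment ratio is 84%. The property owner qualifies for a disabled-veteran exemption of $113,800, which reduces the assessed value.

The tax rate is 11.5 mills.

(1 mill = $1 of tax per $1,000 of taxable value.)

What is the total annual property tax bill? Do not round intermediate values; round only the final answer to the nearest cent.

$19,617.76

Assessed value = $2,166,300 × 0.84 = $1,819,692
Taxable value = $1,819,692 − $113,800 = $1,705,892
Tax = $1,705,892 × 0.0115 = $19,617.758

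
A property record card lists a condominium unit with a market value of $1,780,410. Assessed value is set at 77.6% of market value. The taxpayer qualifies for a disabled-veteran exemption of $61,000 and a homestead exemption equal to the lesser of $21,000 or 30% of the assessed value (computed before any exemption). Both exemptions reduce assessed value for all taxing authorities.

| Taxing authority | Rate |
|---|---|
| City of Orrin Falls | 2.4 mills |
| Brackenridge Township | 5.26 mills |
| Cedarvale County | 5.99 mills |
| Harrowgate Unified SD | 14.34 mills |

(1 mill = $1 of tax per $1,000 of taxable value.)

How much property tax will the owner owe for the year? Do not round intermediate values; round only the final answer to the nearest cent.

$36,375.75

Assessed value = $1,780,410 × 0.776 = $1,381,598.16
Homestead exemption = min($21,000, 30% × $1,381,598.16) = min($21,000, $414,479.448) = $21,000 (dollar cap binds)
Taxable value = $1,381,598.16 − $61,000 − $21,000 = $1,299,598.16
City of Orrin Falls: $1,299,598.16 × 0.0024 = $3,119.035584
Brackenridge Township: $1,299,598.16 × 0.00526 = $6,835.8863216
Cedarvale County: $1,299,598.16 × 0.00599 = $7,784.5929784
Harrowgate Unified SD: $1,299,598.16 × 0.01434 = $18,636.2376144
Total = $36,375.7524984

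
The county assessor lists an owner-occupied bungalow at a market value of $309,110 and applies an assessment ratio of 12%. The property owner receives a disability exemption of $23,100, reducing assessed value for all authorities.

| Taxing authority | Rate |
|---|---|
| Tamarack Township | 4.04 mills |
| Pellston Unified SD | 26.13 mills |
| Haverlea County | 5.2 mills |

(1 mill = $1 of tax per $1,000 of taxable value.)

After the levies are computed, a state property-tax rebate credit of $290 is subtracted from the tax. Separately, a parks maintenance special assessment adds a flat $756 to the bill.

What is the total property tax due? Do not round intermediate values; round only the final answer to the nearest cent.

Assessed value = $309,110 × 0.12 = $37,093.2
Taxable value = $37,093.2 − $23,100 = $13,993.2
Tamarack Township: $13,993.2 × 0.00404 = $56.532528
Pellston Unified SD: $13,993.2 × 0.02613 = $365.642316
Haverlea County: $13,993.2 × 0.0052 = $72.76464
Levies subtotal = $494.939484
After credit = $494.939484 − $290 = $204.939484
Total = $204.939484 + $756 = $960.939484

$960.94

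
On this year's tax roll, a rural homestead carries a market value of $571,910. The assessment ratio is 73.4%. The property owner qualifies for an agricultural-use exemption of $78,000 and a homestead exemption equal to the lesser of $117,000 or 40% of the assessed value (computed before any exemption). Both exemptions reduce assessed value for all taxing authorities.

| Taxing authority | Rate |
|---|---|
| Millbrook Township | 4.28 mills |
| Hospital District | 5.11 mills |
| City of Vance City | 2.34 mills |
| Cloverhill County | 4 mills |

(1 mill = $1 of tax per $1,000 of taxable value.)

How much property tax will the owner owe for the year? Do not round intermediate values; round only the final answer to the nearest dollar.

$3,536

Assessed value = $571,910 × 0.734 = $419,781.94
Homestead exemption = min($117,000, 40% × $419,781.94) = min($117,000, $167,912.776) = $117,000 (dollar cap binds)
Taxable value = $419,781.94 − $78,000 − $117,000 = $224,781.94
Millbrook Township: $224,781.94 × 0.00428 = $962.0667032
Hospital District: $224,781.94 × 0.00511 = $1,148.6357134
City of Vance City: $224,781.94 × 0.00234 = $525.9897396
Cloverhill County: $224,781.94 × 0.004 = $899.12776
Total = $3,535.8199162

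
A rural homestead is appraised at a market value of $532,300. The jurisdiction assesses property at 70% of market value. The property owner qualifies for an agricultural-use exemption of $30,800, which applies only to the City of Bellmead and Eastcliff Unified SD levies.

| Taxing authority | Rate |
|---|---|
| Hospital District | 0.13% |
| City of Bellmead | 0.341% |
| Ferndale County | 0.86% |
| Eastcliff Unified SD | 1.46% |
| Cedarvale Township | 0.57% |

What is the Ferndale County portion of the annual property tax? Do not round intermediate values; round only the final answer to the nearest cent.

$3,204.45

Assessed value = $532,300 × 0.7 = $372,610
Ferndale County taxable value = $372,610 (exemption does not apply)
Ferndale County levy = $372,610 × 0.0086 = $3,204.446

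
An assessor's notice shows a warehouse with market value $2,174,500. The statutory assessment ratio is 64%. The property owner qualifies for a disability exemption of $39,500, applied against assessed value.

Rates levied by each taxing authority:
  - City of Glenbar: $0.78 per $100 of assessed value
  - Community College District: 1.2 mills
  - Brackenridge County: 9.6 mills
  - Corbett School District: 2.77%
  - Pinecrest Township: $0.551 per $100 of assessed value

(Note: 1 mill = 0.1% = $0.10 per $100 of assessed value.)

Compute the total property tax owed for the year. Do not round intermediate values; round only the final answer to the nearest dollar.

$70,056

Assessed value = $2,174,500 × 0.64 = $1,391,680
Taxable value = $1,391,680 − $39,500 = $1,352,180
City of Glenbar: $1,352,180 × 0.0078 = $10,547.004
Community College District: $1,352,180 × 0.0012 = $1,622.616
Brackenridge County: $1,352,180 × 0.0096 = $12,980.928
Corbett School District: $1,352,180 × 0.0277 = $37,455.386
Pinecrest Township: $1,352,180 × 0.00551 = $7,450.5118
Total = $70,056.4458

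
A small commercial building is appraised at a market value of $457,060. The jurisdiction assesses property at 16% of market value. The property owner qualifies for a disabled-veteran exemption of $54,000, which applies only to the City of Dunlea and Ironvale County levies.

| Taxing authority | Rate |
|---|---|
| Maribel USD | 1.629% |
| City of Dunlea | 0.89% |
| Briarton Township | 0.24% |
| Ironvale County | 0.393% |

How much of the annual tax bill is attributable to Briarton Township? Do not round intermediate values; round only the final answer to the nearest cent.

Assessed value = $457,060 × 0.16 = $73,129.6
Briarton Township taxable value = $73,129.6 (exemption does not apply)
Briarton Township levy = $73,129.6 × 0.0024 = $175.51104

$175.51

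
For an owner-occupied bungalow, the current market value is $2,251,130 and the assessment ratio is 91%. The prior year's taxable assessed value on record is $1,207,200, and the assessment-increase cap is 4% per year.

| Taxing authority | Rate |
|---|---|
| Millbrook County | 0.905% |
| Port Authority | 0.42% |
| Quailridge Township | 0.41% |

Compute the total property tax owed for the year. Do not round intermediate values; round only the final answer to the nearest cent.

$21,782.72

Uncapped assessed value = $2,251,130 × 0.91 = $2,048,528.3
Cap limit = $1,207,200 × 1.04 = $1,255,488
Taxable assessed value = min($2,048,528.3, $1,255,488) = $1,255,488 (cap binds)
Millbrook County: $1,255,488 × 0.00905 = $11,362.1664
Port Authority: $1,255,488 × 0.0042 = $5,273.0496
Quailridge Township: $1,255,488 × 0.0041 = $5,147.5008
Total = $21,782.7168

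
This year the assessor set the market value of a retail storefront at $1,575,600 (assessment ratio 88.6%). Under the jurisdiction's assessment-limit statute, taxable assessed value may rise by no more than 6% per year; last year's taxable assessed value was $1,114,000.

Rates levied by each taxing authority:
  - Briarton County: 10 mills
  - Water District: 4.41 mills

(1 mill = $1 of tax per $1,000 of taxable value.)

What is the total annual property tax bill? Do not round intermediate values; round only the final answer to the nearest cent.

$17,015.90

Uncapped assessed value = $1,575,600 × 0.886 = $1,395,981.6
Cap limit = $1,114,000 × 1.06 = $1,180,840
Taxable assessed value = min($1,395,981.6, $1,180,840) = $1,180,840 (cap binds)
Briarton County: $1,180,840 × 0.01 = $11,808.4
Water District: $1,180,840 × 0.00441 = $5,207.5044
Total = $17,015.9044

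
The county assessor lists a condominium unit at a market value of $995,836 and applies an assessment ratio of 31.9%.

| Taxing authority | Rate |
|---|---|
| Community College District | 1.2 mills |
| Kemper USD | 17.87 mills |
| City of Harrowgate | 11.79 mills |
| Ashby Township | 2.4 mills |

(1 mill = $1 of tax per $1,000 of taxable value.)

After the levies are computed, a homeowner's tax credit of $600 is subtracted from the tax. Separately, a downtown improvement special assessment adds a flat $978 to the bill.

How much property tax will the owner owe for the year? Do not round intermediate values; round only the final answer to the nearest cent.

Assessed value = $995,836 × 0.319 = $317,671.684
Community College District: $317,671.684 × 0.0012 = $381.2060208
Kemper USD: $317,671.684 × 0.01787 = $5,676.79299308
City of Harrowgate: $317,671.684 × 0.01179 = $3,745.34915436
Ashby Township: $317,671.684 × 0.0024 = $762.4120416
Levies subtotal = $10,565.76020984
After credit = $10,565.76020984 − $600 = $9,965.76020984
Total = $9,965.76020984 + $978 = $10,943.76020984

$10,943.76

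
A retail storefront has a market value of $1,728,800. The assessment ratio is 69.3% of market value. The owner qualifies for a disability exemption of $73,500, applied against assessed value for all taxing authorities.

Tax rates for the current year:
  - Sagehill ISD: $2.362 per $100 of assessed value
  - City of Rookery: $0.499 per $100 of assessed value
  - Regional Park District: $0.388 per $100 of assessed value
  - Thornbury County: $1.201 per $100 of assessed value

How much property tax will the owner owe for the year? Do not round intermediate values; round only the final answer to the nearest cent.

$50,042.85

Assessed value = $1,728,800 × 0.693 = $1,198,058.4
Taxable value = $1,198,058.4 − $73,500 = $1,124,558.4
Sagehill ISD: $1,124,558.4 × 0.02362 = $26,562.069408
City of Rookery: $1,124,558.4 × 0.00499 = $5,611.546416
Regional Park District: $1,124,558.4 × 0.00388 = $4,363.286592
Thornbury County: $1,124,558.4 × 0.01201 = $13,505.946384
Total = $26,562.069408 + $5,611.546416 + $4,363.286592 + $13,505.946384 = $50,042.8488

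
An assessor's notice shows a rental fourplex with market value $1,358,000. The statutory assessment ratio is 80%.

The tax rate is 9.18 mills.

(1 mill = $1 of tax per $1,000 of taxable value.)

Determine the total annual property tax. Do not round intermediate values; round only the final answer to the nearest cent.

Assessed value = $1,358,000 × 0.8 = $1,086,400
Tax = $1,086,400 × 0.00918 = $9,973.152

$9,973.15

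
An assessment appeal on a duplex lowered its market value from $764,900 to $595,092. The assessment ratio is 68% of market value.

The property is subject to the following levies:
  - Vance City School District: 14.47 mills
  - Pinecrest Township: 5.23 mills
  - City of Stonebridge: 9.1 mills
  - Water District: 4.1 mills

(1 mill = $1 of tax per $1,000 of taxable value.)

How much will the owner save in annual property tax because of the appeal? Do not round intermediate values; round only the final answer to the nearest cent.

$3,798.94

Old assessed value = $764,900 × 0.68 = $520,132
New assessed value = $595,092 × 0.68 = $404,662.56
Combined rate = 0.01447 + 0.00523 + 0.0091 + 0.0041 = 0.0329
Old tax = $520,132 × 0.0329 = $17,112.3428
New tax = $404,662.56 × 0.0329 = $13,313.398224
Reduction = $17,112.3428 − $13,313.398224 = $3,798.944576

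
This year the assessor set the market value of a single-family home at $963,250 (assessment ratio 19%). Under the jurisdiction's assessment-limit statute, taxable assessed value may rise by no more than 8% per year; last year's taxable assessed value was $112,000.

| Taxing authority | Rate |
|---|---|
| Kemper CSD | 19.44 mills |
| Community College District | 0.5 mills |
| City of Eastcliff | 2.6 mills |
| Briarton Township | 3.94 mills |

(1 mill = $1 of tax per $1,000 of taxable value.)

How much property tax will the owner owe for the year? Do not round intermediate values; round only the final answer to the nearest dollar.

Uncapped assessed value = $963,250 × 0.19 = $183,017.5
Cap limit = $112,000 × 1.08 = $120,960
Taxable assessed value = min($183,017.5, $120,960) = $120,960 (cap binds)
Kemper CSD: $120,960 × 0.01944 = $2,351.4624
Community College District: $120,960 × 0.0005 = $60.48
City of Eastcliff: $120,960 × 0.0026 = $314.496
Briarton Township: $120,960 × 0.00394 = $476.5824
Total = $3,203.0208

$3,203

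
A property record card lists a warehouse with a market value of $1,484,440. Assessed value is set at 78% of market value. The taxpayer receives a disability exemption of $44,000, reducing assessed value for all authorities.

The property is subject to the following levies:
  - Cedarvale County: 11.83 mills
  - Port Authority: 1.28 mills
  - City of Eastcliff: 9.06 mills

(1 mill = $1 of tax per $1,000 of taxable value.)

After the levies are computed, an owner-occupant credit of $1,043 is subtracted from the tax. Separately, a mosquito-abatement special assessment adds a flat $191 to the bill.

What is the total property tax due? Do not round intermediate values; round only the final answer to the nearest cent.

$23,842.35

Assessed value = $1,484,440 × 0.78 = $1,157,863.2
Taxable value = $1,157,863.2 − $44,000 = $1,113,863.2
Cedarvale County: $1,113,863.2 × 0.01183 = $13,177.001656
Port Authority: $1,113,863.2 × 0.00128 = $1,425.744896
City of Eastcliff: $1,113,863.2 × 0.00906 = $10,091.600592
Levies subtotal = $24,694.347144
After credit = $24,694.347144 − $1,043 = $23,651.347144
Total = $23,651.347144 + $191 = $23,842.347144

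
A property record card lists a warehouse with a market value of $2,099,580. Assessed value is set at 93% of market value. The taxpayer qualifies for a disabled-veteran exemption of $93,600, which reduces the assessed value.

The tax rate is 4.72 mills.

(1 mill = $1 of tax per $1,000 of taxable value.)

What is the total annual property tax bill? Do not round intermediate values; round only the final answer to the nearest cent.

Assessed value = $2,099,580 × 0.93 = $1,952,609.4
Taxable value = $1,952,609.4 − $93,600 = $1,859,009.4
Tax = $1,859,009.4 × 0.00472 = $8,774.524368

$8,774.52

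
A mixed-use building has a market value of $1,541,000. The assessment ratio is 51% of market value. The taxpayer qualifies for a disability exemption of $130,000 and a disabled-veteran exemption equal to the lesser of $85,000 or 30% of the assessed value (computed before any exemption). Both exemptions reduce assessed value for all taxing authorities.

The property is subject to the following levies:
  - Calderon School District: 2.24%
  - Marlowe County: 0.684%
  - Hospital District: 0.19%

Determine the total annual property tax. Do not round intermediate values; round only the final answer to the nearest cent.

$17,778.14

Assessed value = $1,541,000 × 0.51 = $785,910
Disabled-veteran exemption = min($85,000, 30% × $785,910) = min($85,000, $235,773) = $85,000 (dollar cap binds)
Taxable value = $785,910 − $130,000 − $85,000 = $570,910
Calderon School District: $570,910 × 0.0224 = $12,788.384
Marlowe County: $570,910 × 0.00684 = $3,905.0244
Hospital District: $570,910 × 0.0019 = $1,084.729
Total = $17,778.1374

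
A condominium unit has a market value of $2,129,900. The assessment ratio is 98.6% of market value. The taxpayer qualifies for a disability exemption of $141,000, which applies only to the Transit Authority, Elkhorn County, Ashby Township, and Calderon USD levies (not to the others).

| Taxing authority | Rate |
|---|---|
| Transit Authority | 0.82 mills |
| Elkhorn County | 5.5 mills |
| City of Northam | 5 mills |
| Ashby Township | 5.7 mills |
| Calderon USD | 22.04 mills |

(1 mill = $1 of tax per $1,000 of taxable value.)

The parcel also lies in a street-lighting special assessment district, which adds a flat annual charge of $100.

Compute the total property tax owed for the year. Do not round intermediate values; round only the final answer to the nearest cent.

Assessed value = $2,129,900 × 0.986 = $2,100,081.4
Transit Authority: ($2,100,081.4 − $141,000) × 0.00082 = $1,959,081.4 × 0.00082 = $1,606.446748
Elkhorn County: ($2,100,081.4 − $141,000) × 0.0055 = $1,959,081.4 × 0.0055 = $10,774.9477
City of Northam: $2,100,081.4 × 0.005 = $10,500.407
Ashby Township: ($2,100,081.4 − $141,000) × 0.0057 = $1,959,081.4 × 0.0057 = $11,166.76398
Calderon USD: ($2,100,081.4 − $141,000) × 0.02204 = $1,959,081.4 × 0.02204 = $43,178.154056
Levies subtotal = $77,226.719484
Total = $77,226.719484 + $100 = $77,326.719484

$77,326.72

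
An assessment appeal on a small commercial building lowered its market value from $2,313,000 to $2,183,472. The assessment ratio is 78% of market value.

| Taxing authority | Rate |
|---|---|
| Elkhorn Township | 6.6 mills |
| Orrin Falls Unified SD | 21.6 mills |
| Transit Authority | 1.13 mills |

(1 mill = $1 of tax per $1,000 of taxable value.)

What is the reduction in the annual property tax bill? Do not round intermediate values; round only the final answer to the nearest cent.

$2,963.26

Old assessed value = $2,313,000 × 0.78 = $1,804,140
New assessed value = $2,183,472 × 0.78 = $1,703,108.16
Combined rate = 0.0066 + 0.0216 + 0.00113 = 0.02933
Old tax = $1,804,140 × 0.02933 = $52,915.4262
New tax = $1,703,108.16 × 0.02933 = $49,952.1623328
Reduction = $52,915.4262 − $49,952.1623328 = $2,963.2638672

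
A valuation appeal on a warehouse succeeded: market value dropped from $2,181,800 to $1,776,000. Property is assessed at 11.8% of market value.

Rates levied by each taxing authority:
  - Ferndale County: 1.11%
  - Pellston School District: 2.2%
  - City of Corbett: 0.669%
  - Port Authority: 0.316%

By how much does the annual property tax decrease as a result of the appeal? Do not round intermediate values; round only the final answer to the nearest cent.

Old assessed value = $2,181,800 × 0.118 = $257,452.4
New assessed value = $1,776,000 × 0.118 = $209,568
Combined rate = 0.0111 + 0.022 + 0.00669 + 0.00316 = 0.04295
Old tax = $257,452.4 × 0.04295 = $11,057.58058
New tax = $209,568 × 0.04295 = $9,000.9456
Reduction = $11,057.58058 − $9,000.9456 = $2,056.63498

$2,056.63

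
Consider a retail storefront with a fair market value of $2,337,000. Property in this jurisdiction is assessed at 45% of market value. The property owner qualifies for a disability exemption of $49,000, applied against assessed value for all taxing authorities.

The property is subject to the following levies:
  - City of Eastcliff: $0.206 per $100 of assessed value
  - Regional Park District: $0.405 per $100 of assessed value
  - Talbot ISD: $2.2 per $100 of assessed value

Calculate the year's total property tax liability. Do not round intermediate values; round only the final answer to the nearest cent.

Assessed value = $2,337,000 × 0.45 = $1,051,650
Taxable value = $1,051,650 − $49,000 = $1,002,650
City of Eastcliff: $1,002,650 × 0.00206 = $2,065.459
Regional Park District: $1,002,650 × 0.00405 = $4,060.7325
Talbot ISD: $1,002,650 × 0.022 = $22,058.3
Total = $2,065.459 + $4,060.7325 + $22,058.3 = $28,184.4915

$28,184.49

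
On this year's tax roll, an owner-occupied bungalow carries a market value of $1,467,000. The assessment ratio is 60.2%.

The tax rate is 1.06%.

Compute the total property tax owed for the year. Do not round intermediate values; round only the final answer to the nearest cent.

$9,361.22

Assessed value = $1,467,000 × 0.602 = $883,134
Tax = $883,134 × 0.0106 = $9,361.2204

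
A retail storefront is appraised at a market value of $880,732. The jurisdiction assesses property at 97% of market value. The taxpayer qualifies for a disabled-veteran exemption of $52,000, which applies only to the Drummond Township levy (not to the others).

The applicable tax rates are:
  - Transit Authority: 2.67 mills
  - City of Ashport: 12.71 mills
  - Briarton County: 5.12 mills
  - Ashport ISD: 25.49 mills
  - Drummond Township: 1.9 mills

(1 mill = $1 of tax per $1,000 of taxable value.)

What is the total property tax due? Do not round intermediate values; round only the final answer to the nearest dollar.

$40,814

Assessed value = $880,732 × 0.97 = $854,310.04
Transit Authority: $854,310.04 × 0.00267 = $2,281.0078068
City of Ashport: $854,310.04 × 0.01271 = $10,858.2806084
Briarton County: $854,310.04 × 0.00512 = $4,374.0674048
Ashport ISD: $854,310.04 × 0.02549 = $21,776.3629196
Drummond Township: ($854,310.04 − $52,000) × 0.0019 = $802,310.04 × 0.0019 = $1,524.389076
Total = $40,814.1078156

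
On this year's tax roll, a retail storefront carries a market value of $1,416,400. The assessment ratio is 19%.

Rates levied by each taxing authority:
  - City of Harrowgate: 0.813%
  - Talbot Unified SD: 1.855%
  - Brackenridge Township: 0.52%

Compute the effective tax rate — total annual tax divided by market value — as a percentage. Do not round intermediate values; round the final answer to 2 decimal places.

Assessed value = $1,416,400 × 0.19 = $269,116
City of Harrowgate: $269,116 × 0.00813 = $2,187.91308
Talbot Unified SD: $269,116 × 0.01855 = $4,992.1018
Brackenridge Township: $269,116 × 0.0052 = $1,399.4032
Total tax = $8,579.41808
Effective rate = $8,579.41808 ÷ $1,416,400 = 0.61% of market value

0.61%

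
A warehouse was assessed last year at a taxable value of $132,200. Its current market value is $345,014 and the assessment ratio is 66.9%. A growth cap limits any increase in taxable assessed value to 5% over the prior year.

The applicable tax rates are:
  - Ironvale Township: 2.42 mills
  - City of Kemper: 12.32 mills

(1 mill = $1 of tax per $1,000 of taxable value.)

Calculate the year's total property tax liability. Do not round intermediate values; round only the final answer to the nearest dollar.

Uncapped assessed value = $345,014 × 0.669 = $230,814.366
Cap limit = $132,200 × 1.05 = $138,810
Taxable assessed value = min($230,814.366, $138,810) = $138,810 (cap binds)
Ironvale Township: $138,810 × 0.00242 = $335.9202
City of Kemper: $138,810 × 0.01232 = $1,710.1392
Total = $2,046.0594

$2,046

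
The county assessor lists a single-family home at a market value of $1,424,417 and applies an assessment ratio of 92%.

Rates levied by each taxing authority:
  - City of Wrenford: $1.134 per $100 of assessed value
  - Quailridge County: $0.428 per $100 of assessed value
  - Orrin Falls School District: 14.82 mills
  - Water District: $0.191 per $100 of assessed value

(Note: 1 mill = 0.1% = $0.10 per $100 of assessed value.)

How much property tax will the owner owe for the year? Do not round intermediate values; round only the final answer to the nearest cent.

Assessed value = $1,424,417 × 0.92 = $1,310,463.64
City of Wrenford: $1,310,463.64 × 0.01134 = $14,860.6576776
Quailridge County: $1,310,463.64 × 0.00428 = $5,608.7843792
Orrin Falls School District: $1,310,463.64 × 0.01482 = $19,421.0711448
Water District: $1,310,463.64 × 0.00191 = $2,502.9855524
Total = $42,393.498754

$42,393.50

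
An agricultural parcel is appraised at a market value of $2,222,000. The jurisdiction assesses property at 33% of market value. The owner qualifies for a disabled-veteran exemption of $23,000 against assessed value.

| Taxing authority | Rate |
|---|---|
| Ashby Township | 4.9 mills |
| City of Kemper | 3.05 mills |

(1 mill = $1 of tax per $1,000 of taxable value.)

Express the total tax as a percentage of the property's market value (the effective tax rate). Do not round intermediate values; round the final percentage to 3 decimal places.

Assessed value = $2,222,000 × 0.33 = $733,260
Taxable value = $733,260 − $23,000 = $710,260
Ashby Township: $710,260 × 0.0049 = $3,480.274
City of Kemper: $710,260 × 0.00305 = $2,166.293
Total tax = $5,646.567
Effective rate = $5,646.567 ÷ $2,222,000 = 0.254% of market value

0.254%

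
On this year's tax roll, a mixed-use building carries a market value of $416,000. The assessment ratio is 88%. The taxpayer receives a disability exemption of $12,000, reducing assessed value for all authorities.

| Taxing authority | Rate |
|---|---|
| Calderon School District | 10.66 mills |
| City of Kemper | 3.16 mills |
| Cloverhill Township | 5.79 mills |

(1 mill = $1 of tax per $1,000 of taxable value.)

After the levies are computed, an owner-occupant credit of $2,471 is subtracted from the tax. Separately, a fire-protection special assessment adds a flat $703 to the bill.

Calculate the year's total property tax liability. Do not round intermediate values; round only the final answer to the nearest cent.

Assessed value = $416,000 × 0.88 = $366,080
Taxable value = $366,080 − $12,000 = $354,080
Calderon School District: $354,080 × 0.01066 = $3,774.4928
City of Kemper: $354,080 × 0.00316 = $1,118.8928
Cloverhill Township: $354,080 × 0.00579 = $2,050.1232
Levies subtotal = $6,943.5088
After credit = $6,943.5088 − $2,471 = $4,472.5088
Total = $4,472.5088 + $703 = $5,175.5088

$5,175.51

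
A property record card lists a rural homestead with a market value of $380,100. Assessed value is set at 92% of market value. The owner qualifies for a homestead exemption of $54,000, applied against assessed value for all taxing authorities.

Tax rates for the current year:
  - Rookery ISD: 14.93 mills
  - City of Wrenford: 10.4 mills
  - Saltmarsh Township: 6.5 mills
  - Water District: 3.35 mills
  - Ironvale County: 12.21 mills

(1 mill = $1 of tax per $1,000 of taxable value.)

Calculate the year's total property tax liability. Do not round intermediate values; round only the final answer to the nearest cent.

Assessed value = $380,100 × 0.92 = $349,692
Taxable value = $349,692 − $54,000 = $295,692
Rookery ISD: $295,692 × 0.01493 = $4,414.68156
City of Wrenford: $295,692 × 0.0104 = $3,075.1968
Saltmarsh Township: $295,692 × 0.0065 = $1,921.998
Water District: $295,692 × 0.00335 = $990.5682
Ironvale County: $295,692 × 0.01221 = $3,610.39932
Total = $4,414.68156 + $3,075.1968 + $1,921.998 + $990.5682 + $3,610.39932 = $14,012.84388

$14,012.84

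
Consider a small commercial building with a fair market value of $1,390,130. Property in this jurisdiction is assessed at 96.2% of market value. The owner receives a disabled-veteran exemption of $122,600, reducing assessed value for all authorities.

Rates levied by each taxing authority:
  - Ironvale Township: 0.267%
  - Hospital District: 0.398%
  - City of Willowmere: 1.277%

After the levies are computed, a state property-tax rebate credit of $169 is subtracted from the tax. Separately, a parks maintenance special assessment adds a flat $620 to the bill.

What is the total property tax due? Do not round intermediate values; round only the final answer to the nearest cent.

Assessed value = $1,390,130 × 0.962 = $1,337,305.06
Taxable value = $1,337,305.06 − $122,600 = $1,214,705.06
Ironvale Township: $1,214,705.06 × 0.00267 = $3,243.2625102
Hospital District: $1,214,705.06 × 0.00398 = $4,834.5261388
City of Willowmere: $1,214,705.06 × 0.01277 = $15,511.7836162
Levies subtotal = $23,589.5722652
After credit = $23,589.5722652 − $169 = $23,420.5722652
Total = $23,420.5722652 + $620 = $24,040.5722652

$24,040.57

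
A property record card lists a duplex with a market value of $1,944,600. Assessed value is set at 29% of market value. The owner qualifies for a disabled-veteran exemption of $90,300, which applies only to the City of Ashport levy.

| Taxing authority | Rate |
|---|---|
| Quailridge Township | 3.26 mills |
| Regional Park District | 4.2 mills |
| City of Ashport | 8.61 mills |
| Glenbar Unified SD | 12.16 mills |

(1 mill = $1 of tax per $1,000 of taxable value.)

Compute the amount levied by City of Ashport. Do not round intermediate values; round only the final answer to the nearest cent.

Assessed value = $1,944,600 × 0.29 = $563,934
City of Ashport taxable value = $563,934 − $90,300 = $473,634
City of Ashport levy = $473,634 × 0.00861 = $4,077.98874

$4,077.99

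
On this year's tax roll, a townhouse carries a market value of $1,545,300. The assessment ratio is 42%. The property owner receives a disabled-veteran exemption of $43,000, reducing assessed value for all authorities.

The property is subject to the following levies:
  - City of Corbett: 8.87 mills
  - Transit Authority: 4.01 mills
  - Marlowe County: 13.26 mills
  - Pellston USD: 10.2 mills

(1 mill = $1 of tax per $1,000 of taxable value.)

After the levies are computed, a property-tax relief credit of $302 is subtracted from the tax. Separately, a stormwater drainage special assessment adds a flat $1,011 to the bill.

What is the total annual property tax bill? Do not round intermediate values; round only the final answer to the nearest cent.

Assessed value = $1,545,300 × 0.42 = $649,026
Taxable value = $649,026 − $43,000 = $606,026
City of Corbett: $606,026 × 0.00887 = $5,375.45062
Transit Authority: $606,026 × 0.00401 = $2,430.16426
Marlowe County: $606,026 × 0.01326 = $8,035.90476
Pellston USD: $606,026 × 0.0102 = $6,181.4652
Levies subtotal = $22,022.98484
After credit = $22,022.98484 − $302 = $21,720.98484
Total = $21,720.98484 + $1,011 = $22,731.98484

$22,731.98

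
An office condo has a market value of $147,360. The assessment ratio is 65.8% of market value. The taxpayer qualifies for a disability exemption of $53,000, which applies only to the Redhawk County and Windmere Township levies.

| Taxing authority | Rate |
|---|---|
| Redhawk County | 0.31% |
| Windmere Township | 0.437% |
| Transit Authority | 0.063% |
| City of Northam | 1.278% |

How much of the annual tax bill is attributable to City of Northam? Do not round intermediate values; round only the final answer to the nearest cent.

Assessed value = $147,360 × 0.658 = $96,962.88
City of Northam taxable value = $96,962.88 (exemption does not apply)
City of Northam levy = $96,962.88 × 0.01278 = $1,239.1856064

$1,239.19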